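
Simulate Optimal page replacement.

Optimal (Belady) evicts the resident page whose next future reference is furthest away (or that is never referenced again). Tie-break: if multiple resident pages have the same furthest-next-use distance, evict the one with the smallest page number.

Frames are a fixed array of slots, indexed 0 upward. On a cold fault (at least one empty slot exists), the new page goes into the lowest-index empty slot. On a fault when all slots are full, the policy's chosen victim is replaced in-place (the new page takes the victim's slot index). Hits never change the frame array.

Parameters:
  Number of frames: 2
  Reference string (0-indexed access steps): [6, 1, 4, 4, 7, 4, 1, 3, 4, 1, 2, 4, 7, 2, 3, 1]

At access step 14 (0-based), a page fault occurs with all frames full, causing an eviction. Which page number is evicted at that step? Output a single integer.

Step 0: ref 6 -> FAULT, frames=[6,-]
Step 1: ref 1 -> FAULT, frames=[6,1]
Step 2: ref 4 -> FAULT, evict 6, frames=[4,1]
Step 3: ref 4 -> HIT, frames=[4,1]
Step 4: ref 7 -> FAULT, evict 1, frames=[4,7]
Step 5: ref 4 -> HIT, frames=[4,7]
Step 6: ref 1 -> FAULT, evict 7, frames=[4,1]
Step 7: ref 3 -> FAULT, evict 1, frames=[4,3]
Step 8: ref 4 -> HIT, frames=[4,3]
Step 9: ref 1 -> FAULT, evict 3, frames=[4,1]
Step 10: ref 2 -> FAULT, evict 1, frames=[4,2]
Step 11: ref 4 -> HIT, frames=[4,2]
Step 12: ref 7 -> FAULT, evict 4, frames=[7,2]
Step 13: ref 2 -> HIT, frames=[7,2]
Step 14: ref 3 -> FAULT, evict 2, frames=[7,3]
At step 14: evicted page 2

Answer: 2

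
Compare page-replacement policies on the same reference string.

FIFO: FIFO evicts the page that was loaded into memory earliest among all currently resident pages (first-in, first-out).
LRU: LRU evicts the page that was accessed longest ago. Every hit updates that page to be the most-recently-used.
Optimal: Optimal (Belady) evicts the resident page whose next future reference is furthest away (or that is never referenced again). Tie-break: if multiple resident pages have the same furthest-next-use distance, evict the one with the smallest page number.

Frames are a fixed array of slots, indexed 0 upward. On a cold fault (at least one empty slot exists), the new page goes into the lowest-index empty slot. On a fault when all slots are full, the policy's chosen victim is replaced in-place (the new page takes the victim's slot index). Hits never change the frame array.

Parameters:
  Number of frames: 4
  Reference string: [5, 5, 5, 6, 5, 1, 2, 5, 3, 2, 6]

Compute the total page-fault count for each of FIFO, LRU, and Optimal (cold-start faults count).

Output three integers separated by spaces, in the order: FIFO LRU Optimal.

Answer: 5 6 5

Derivation:
--- FIFO ---
  step 0: ref 5 -> FAULT, frames=[5,-,-,-] (faults so far: 1)
  step 1: ref 5 -> HIT, frames=[5,-,-,-] (faults so far: 1)
  step 2: ref 5 -> HIT, frames=[5,-,-,-] (faults so far: 1)
  step 3: ref 6 -> FAULT, frames=[5,6,-,-] (faults so far: 2)
  step 4: ref 5 -> HIT, frames=[5,6,-,-] (faults so far: 2)
  step 5: ref 1 -> FAULT, frames=[5,6,1,-] (faults so far: 3)
  step 6: ref 2 -> FAULT, frames=[5,6,1,2] (faults so far: 4)
  step 7: ref 5 -> HIT, frames=[5,6,1,2] (faults so far: 4)
  step 8: ref 3 -> FAULT, evict 5, frames=[3,6,1,2] (faults so far: 5)
  step 9: ref 2 -> HIT, frames=[3,6,1,2] (faults so far: 5)
  step 10: ref 6 -> HIT, frames=[3,6,1,2] (faults so far: 5)
  FIFO total faults: 5
--- LRU ---
  step 0: ref 5 -> FAULT, frames=[5,-,-,-] (faults so far: 1)
  step 1: ref 5 -> HIT, frames=[5,-,-,-] (faults so far: 1)
  step 2: ref 5 -> HIT, frames=[5,-,-,-] (faults so far: 1)
  step 3: ref 6 -> FAULT, frames=[5,6,-,-] (faults so far: 2)
  step 4: ref 5 -> HIT, frames=[5,6,-,-] (faults so far: 2)
  step 5: ref 1 -> FAULT, frames=[5,6,1,-] (faults so far: 3)
  step 6: ref 2 -> FAULT, frames=[5,6,1,2] (faults so far: 4)
  step 7: ref 5 -> HIT, frames=[5,6,1,2] (faults so far: 4)
  step 8: ref 3 -> FAULT, evict 6, frames=[5,3,1,2] (faults so far: 5)
  step 9: ref 2 -> HIT, frames=[5,3,1,2] (faults so far: 5)
  step 10: ref 6 -> FAULT, evict 1, frames=[5,3,6,2] (faults so far: 6)
  LRU total faults: 6
--- Optimal ---
  step 0: ref 5 -> FAULT, frames=[5,-,-,-] (faults so far: 1)
  step 1: ref 5 -> HIT, frames=[5,-,-,-] (faults so far: 1)
  step 2: ref 5 -> HIT, frames=[5,-,-,-] (faults so far: 1)
  step 3: ref 6 -> FAULT, frames=[5,6,-,-] (faults so far: 2)
  step 4: ref 5 -> HIT, frames=[5,6,-,-] (faults so far: 2)
  step 5: ref 1 -> FAULT, frames=[5,6,1,-] (faults so far: 3)
  step 6: ref 2 -> FAULT, frames=[5,6,1,2] (faults so far: 4)
  step 7: ref 5 -> HIT, frames=[5,6,1,2] (faults so far: 4)
  step 8: ref 3 -> FAULT, evict 1, frames=[5,6,3,2] (faults so far: 5)
  step 9: ref 2 -> HIT, frames=[5,6,3,2] (faults so far: 5)
  step 10: ref 6 -> HIT, frames=[5,6,3,2] (faults so far: 5)
  Optimal total faults: 5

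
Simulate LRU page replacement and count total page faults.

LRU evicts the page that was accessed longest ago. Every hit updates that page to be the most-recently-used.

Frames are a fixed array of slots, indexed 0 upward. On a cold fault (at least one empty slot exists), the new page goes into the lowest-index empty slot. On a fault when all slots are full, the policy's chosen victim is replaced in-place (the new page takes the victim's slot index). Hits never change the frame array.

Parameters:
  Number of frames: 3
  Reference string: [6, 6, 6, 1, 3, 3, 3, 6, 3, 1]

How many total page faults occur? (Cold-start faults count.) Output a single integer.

Step 0: ref 6 → FAULT, frames=[6,-,-]
Step 1: ref 6 → HIT, frames=[6,-,-]
Step 2: ref 6 → HIT, frames=[6,-,-]
Step 3: ref 1 → FAULT, frames=[6,1,-]
Step 4: ref 3 → FAULT, frames=[6,1,3]
Step 5: ref 3 → HIT, frames=[6,1,3]
Step 6: ref 3 → HIT, frames=[6,1,3]
Step 7: ref 6 → HIT, frames=[6,1,3]
Step 8: ref 3 → HIT, frames=[6,1,3]
Step 9: ref 1 → HIT, frames=[6,1,3]
Total faults: 3

Answer: 3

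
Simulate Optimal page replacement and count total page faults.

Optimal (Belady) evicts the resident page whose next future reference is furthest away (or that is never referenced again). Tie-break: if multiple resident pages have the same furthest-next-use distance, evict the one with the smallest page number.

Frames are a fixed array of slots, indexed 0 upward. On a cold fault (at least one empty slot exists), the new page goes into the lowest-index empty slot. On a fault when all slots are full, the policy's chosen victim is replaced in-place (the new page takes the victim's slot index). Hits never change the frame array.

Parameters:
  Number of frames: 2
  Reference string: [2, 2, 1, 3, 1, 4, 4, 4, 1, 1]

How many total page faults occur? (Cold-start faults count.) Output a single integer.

Step 0: ref 2 → FAULT, frames=[2,-]
Step 1: ref 2 → HIT, frames=[2,-]
Step 2: ref 1 → FAULT, frames=[2,1]
Step 3: ref 3 → FAULT (evict 2), frames=[3,1]
Step 4: ref 1 → HIT, frames=[3,1]
Step 5: ref 4 → FAULT (evict 3), frames=[4,1]
Step 6: ref 4 → HIT, frames=[4,1]
Step 7: ref 4 → HIT, frames=[4,1]
Step 8: ref 1 → HIT, frames=[4,1]
Step 9: ref 1 → HIT, frames=[4,1]
Total faults: 4

Answer: 4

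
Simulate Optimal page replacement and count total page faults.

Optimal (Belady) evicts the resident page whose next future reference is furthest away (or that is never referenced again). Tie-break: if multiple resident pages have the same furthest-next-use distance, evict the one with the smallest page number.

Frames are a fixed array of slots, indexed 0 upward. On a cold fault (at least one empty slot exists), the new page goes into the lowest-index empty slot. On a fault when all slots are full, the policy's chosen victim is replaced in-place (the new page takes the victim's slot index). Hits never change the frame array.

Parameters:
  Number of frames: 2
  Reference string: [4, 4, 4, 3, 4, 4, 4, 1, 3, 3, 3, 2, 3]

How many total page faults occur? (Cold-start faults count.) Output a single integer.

Answer: 4

Derivation:
Step 0: ref 4 → FAULT, frames=[4,-]
Step 1: ref 4 → HIT, frames=[4,-]
Step 2: ref 4 → HIT, frames=[4,-]
Step 3: ref 3 → FAULT, frames=[4,3]
Step 4: ref 4 → HIT, frames=[4,3]
Step 5: ref 4 → HIT, frames=[4,3]
Step 6: ref 4 → HIT, frames=[4,3]
Step 7: ref 1 → FAULT (evict 4), frames=[1,3]
Step 8: ref 3 → HIT, frames=[1,3]
Step 9: ref 3 → HIT, frames=[1,3]
Step 10: ref 3 → HIT, frames=[1,3]
Step 11: ref 2 → FAULT (evict 1), frames=[2,3]
Step 12: ref 3 → HIT, frames=[2,3]
Total faults: 4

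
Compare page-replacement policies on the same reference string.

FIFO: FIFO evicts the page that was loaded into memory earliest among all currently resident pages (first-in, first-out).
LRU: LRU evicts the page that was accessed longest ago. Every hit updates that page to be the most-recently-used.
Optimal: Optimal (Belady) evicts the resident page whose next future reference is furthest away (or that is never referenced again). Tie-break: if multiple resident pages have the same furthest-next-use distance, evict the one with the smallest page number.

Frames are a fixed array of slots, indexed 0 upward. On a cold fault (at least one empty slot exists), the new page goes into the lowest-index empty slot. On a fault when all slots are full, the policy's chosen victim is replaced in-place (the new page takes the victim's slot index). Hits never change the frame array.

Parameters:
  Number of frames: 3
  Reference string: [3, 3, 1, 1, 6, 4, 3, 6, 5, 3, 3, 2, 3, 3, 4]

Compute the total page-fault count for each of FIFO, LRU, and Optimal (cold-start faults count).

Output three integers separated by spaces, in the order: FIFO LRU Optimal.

Answer: 8 8 6

Derivation:
--- FIFO ---
  step 0: ref 3 -> FAULT, frames=[3,-,-] (faults so far: 1)
  step 1: ref 3 -> HIT, frames=[3,-,-] (faults so far: 1)
  step 2: ref 1 -> FAULT, frames=[3,1,-] (faults so far: 2)
  step 3: ref 1 -> HIT, frames=[3,1,-] (faults so far: 2)
  step 4: ref 6 -> FAULT, frames=[3,1,6] (faults so far: 3)
  step 5: ref 4 -> FAULT, evict 3, frames=[4,1,6] (faults so far: 4)
  step 6: ref 3 -> FAULT, evict 1, frames=[4,3,6] (faults so far: 5)
  step 7: ref 6 -> HIT, frames=[4,3,6] (faults so far: 5)
  step 8: ref 5 -> FAULT, evict 6, frames=[4,3,5] (faults so far: 6)
  step 9: ref 3 -> HIT, frames=[4,3,5] (faults so far: 6)
  step 10: ref 3 -> HIT, frames=[4,3,5] (faults so far: 6)
  step 11: ref 2 -> FAULT, evict 4, frames=[2,3,5] (faults so far: 7)
  step 12: ref 3 -> HIT, frames=[2,3,5] (faults so far: 7)
  step 13: ref 3 -> HIT, frames=[2,3,5] (faults so far: 7)
  step 14: ref 4 -> FAULT, evict 3, frames=[2,4,5] (faults so far: 8)
  FIFO total faults: 8
--- LRU ---
  step 0: ref 3 -> FAULT, frames=[3,-,-] (faults so far: 1)
  step 1: ref 3 -> HIT, frames=[3,-,-] (faults so far: 1)
  step 2: ref 1 -> FAULT, frames=[3,1,-] (faults so far: 2)
  step 3: ref 1 -> HIT, frames=[3,1,-] (faults so far: 2)
  step 4: ref 6 -> FAULT, frames=[3,1,6] (faults so far: 3)
  step 5: ref 4 -> FAULT, evict 3, frames=[4,1,6] (faults so far: 4)
  step 6: ref 3 -> FAULT, evict 1, frames=[4,3,6] (faults so far: 5)
  step 7: ref 6 -> HIT, frames=[4,3,6] (faults so far: 5)
  step 8: ref 5 -> FAULT, evict 4, frames=[5,3,6] (faults so far: 6)
  step 9: ref 3 -> HIT, frames=[5,3,6] (faults so far: 6)
  step 10: ref 3 -> HIT, frames=[5,3,6] (faults so far: 6)
  step 11: ref 2 -> FAULT, evict 6, frames=[5,3,2] (faults so far: 7)
  step 12: ref 3 -> HIT, frames=[5,3,2] (faults so far: 7)
  step 13: ref 3 -> HIT, frames=[5,3,2] (faults so far: 7)
  step 14: ref 4 -> FAULT, evict 5, frames=[4,3,2] (faults so far: 8)
  LRU total faults: 8
--- Optimal ---
  step 0: ref 3 -> FAULT, frames=[3,-,-] (faults so far: 1)
  step 1: ref 3 -> HIT, frames=[3,-,-] (faults so far: 1)
  step 2: ref 1 -> FAULT, frames=[3,1,-] (faults so far: 2)
  step 3: ref 1 -> HIT, frames=[3,1,-] (faults so far: 2)
  step 4: ref 6 -> FAULT, frames=[3,1,6] (faults so far: 3)
  step 5: ref 4 -> FAULT, evict 1, frames=[3,4,6] (faults so far: 4)
  step 6: ref 3 -> HIT, frames=[3,4,6] (faults so far: 4)
  step 7: ref 6 -> HIT, frames=[3,4,6] (faults so far: 4)
  step 8: ref 5 -> FAULT, evict 6, frames=[3,4,5] (faults so far: 5)
  step 9: ref 3 -> HIT, frames=[3,4,5] (faults so far: 5)
  step 10: ref 3 -> HIT, frames=[3,4,5] (faults so far: 5)
  step 11: ref 2 -> FAULT, evict 5, frames=[3,4,2] (faults so far: 6)
  step 12: ref 3 -> HIT, frames=[3,4,2] (faults so far: 6)
  step 13: ref 3 -> HIT, frames=[3,4,2] (faults so far: 6)
  step 14: ref 4 -> HIT, frames=[3,4,2] (faults so far: 6)
  Optimal total faults: 6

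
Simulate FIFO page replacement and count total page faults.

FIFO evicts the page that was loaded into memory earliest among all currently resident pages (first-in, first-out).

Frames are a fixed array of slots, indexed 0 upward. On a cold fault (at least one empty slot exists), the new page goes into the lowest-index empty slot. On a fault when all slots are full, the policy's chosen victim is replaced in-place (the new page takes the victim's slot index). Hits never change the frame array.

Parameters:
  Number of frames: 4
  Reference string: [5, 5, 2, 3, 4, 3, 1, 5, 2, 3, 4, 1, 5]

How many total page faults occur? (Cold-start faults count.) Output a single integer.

Answer: 11

Derivation:
Step 0: ref 5 → FAULT, frames=[5,-,-,-]
Step 1: ref 5 → HIT, frames=[5,-,-,-]
Step 2: ref 2 → FAULT, frames=[5,2,-,-]
Step 3: ref 3 → FAULT, frames=[5,2,3,-]
Step 4: ref 4 → FAULT, frames=[5,2,3,4]
Step 5: ref 3 → HIT, frames=[5,2,3,4]
Step 6: ref 1 → FAULT (evict 5), frames=[1,2,3,4]
Step 7: ref 5 → FAULT (evict 2), frames=[1,5,3,4]
Step 8: ref 2 → FAULT (evict 3), frames=[1,5,2,4]
Step 9: ref 3 → FAULT (evict 4), frames=[1,5,2,3]
Step 10: ref 4 → FAULT (evict 1), frames=[4,5,2,3]
Step 11: ref 1 → FAULT (evict 5), frames=[4,1,2,3]
Step 12: ref 5 → FAULT (evict 2), frames=[4,1,5,3]
Total faults: 11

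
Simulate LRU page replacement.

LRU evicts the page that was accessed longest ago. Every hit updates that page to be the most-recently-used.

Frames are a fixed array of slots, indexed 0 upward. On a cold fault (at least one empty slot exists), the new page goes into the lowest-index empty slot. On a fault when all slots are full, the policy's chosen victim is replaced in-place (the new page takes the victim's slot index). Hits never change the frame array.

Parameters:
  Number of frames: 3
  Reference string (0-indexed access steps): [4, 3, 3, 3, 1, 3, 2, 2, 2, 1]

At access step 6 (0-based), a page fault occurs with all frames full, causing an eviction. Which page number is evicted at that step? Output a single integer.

Answer: 4

Derivation:
Step 0: ref 4 -> FAULT, frames=[4,-,-]
Step 1: ref 3 -> FAULT, frames=[4,3,-]
Step 2: ref 3 -> HIT, frames=[4,3,-]
Step 3: ref 3 -> HIT, frames=[4,3,-]
Step 4: ref 1 -> FAULT, frames=[4,3,1]
Step 5: ref 3 -> HIT, frames=[4,3,1]
Step 6: ref 2 -> FAULT, evict 4, frames=[2,3,1]
At step 6: evicted page 4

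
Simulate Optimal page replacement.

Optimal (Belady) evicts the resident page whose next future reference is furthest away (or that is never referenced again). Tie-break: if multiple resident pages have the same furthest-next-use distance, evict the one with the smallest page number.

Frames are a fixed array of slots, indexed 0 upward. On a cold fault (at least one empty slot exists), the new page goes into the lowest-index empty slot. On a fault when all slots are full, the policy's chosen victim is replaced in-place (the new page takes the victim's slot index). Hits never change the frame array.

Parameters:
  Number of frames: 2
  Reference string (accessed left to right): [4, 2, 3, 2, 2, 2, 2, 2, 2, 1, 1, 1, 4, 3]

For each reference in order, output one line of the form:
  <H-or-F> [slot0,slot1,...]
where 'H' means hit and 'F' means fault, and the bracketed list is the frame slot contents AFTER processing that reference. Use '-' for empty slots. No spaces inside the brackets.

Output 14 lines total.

F [4,-]
F [4,2]
F [3,2]
H [3,2]
H [3,2]
H [3,2]
H [3,2]
H [3,2]
H [3,2]
F [3,1]
H [3,1]
H [3,1]
F [3,4]
H [3,4]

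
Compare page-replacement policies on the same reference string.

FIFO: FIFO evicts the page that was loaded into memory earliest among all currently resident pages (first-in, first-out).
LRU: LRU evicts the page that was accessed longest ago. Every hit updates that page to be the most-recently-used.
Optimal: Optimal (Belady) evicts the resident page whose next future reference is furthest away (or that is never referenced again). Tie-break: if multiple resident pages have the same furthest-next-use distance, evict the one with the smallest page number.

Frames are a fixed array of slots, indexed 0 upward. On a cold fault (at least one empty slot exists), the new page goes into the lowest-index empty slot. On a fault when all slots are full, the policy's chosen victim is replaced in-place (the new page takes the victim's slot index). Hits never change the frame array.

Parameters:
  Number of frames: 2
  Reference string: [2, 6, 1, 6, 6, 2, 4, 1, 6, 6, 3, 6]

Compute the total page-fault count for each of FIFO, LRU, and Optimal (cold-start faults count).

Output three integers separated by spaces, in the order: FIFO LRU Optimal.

Answer: 8 8 7

Derivation:
--- FIFO ---
  step 0: ref 2 -> FAULT, frames=[2,-] (faults so far: 1)
  step 1: ref 6 -> FAULT, frames=[2,6] (faults so far: 2)
  step 2: ref 1 -> FAULT, evict 2, frames=[1,6] (faults so far: 3)
  step 3: ref 6 -> HIT, frames=[1,6] (faults so far: 3)
  step 4: ref 6 -> HIT, frames=[1,6] (faults so far: 3)
  step 5: ref 2 -> FAULT, evict 6, frames=[1,2] (faults so far: 4)
  step 6: ref 4 -> FAULT, evict 1, frames=[4,2] (faults so far: 5)
  step 7: ref 1 -> FAULT, evict 2, frames=[4,1] (faults so far: 6)
  step 8: ref 6 -> FAULT, evict 4, frames=[6,1] (faults so far: 7)
  step 9: ref 6 -> HIT, frames=[6,1] (faults so far: 7)
  step 10: ref 3 -> FAULT, evict 1, frames=[6,3] (faults so far: 8)
  step 11: ref 6 -> HIT, frames=[6,3] (faults so far: 8)
  FIFO total faults: 8
--- LRU ---
  step 0: ref 2 -> FAULT, frames=[2,-] (faults so far: 1)
  step 1: ref 6 -> FAULT, frames=[2,6] (faults so far: 2)
  step 2: ref 1 -> FAULT, evict 2, frames=[1,6] (faults so far: 3)
  step 3: ref 6 -> HIT, frames=[1,6] (faults so far: 3)
  step 4: ref 6 -> HIT, frames=[1,6] (faults so far: 3)
  step 5: ref 2 -> FAULT, evict 1, frames=[2,6] (faults so far: 4)
  step 6: ref 4 -> FAULT, evict 6, frames=[2,4] (faults so far: 5)
  step 7: ref 1 -> FAULT, evict 2, frames=[1,4] (faults so far: 6)
  step 8: ref 6 -> FAULT, evict 4, frames=[1,6] (faults so far: 7)
  step 9: ref 6 -> HIT, frames=[1,6] (faults so far: 7)
  step 10: ref 3 -> FAULT, evict 1, frames=[3,6] (faults so far: 8)
  step 11: ref 6 -> HIT, frames=[3,6] (faults so far: 8)
  LRU total faults: 8
--- Optimal ---
  step 0: ref 2 -> FAULT, frames=[2,-] (faults so far: 1)
  step 1: ref 6 -> FAULT, frames=[2,6] (faults so far: 2)
  step 2: ref 1 -> FAULT, evict 2, frames=[1,6] (faults so far: 3)
  step 3: ref 6 -> HIT, frames=[1,6] (faults so far: 3)
  step 4: ref 6 -> HIT, frames=[1,6] (faults so far: 3)
  step 5: ref 2 -> FAULT, evict 6, frames=[1,2] (faults so far: 4)
  step 6: ref 4 -> FAULT, evict 2, frames=[1,4] (faults so far: 5)
  step 7: ref 1 -> HIT, frames=[1,4] (faults so far: 5)
  step 8: ref 6 -> FAULT, evict 1, frames=[6,4] (faults so far: 6)
  step 9: ref 6 -> HIT, frames=[6,4] (faults so far: 6)
  step 10: ref 3 -> FAULT, evict 4, frames=[6,3] (faults so far: 7)
  step 11: ref 6 -> HIT, frames=[6,3] (faults so far: 7)
  Optimal total faults: 7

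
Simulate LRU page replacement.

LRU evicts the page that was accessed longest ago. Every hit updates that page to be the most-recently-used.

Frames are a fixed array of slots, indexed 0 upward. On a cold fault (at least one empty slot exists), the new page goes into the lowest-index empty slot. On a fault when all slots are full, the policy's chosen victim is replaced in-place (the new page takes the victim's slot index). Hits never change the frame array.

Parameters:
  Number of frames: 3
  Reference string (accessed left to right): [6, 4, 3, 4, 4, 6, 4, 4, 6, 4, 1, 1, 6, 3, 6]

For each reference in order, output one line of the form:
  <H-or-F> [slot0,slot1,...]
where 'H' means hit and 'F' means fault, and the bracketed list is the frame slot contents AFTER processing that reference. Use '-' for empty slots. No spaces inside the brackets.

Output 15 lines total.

F [6,-,-]
F [6,4,-]
F [6,4,3]
H [6,4,3]
H [6,4,3]
H [6,4,3]
H [6,4,3]
H [6,4,3]
H [6,4,3]
H [6,4,3]
F [6,4,1]
H [6,4,1]
H [6,4,1]
F [6,3,1]
H [6,3,1]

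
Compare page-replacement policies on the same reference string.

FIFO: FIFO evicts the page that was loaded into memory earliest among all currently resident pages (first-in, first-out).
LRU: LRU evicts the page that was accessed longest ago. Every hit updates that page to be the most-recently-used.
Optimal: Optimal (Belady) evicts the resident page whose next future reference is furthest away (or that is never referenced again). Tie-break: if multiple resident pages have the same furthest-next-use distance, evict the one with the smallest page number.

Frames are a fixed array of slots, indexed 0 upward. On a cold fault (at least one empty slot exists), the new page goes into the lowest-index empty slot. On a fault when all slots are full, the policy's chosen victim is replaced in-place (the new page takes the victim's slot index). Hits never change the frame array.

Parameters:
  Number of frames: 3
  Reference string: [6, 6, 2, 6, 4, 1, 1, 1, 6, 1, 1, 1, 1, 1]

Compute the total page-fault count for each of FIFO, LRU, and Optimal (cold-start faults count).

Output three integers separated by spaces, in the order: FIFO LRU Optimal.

--- FIFO ---
  step 0: ref 6 -> FAULT, frames=[6,-,-] (faults so far: 1)
  step 1: ref 6 -> HIT, frames=[6,-,-] (faults so far: 1)
  step 2: ref 2 -> FAULT, frames=[6,2,-] (faults so far: 2)
  step 3: ref 6 -> HIT, frames=[6,2,-] (faults so far: 2)
  step 4: ref 4 -> FAULT, frames=[6,2,4] (faults so far: 3)
  step 5: ref 1 -> FAULT, evict 6, frames=[1,2,4] (faults so far: 4)
  step 6: ref 1 -> HIT, frames=[1,2,4] (faults so far: 4)
  step 7: ref 1 -> HIT, frames=[1,2,4] (faults so far: 4)
  step 8: ref 6 -> FAULT, evict 2, frames=[1,6,4] (faults so far: 5)
  step 9: ref 1 -> HIT, frames=[1,6,4] (faults so far: 5)
  step 10: ref 1 -> HIT, frames=[1,6,4] (faults so far: 5)
  step 11: ref 1 -> HIT, frames=[1,6,4] (faults so far: 5)
  step 12: ref 1 -> HIT, frames=[1,6,4] (faults so far: 5)
  step 13: ref 1 -> HIT, frames=[1,6,4] (faults so far: 5)
  FIFO total faults: 5
--- LRU ---
  step 0: ref 6 -> FAULT, frames=[6,-,-] (faults so far: 1)
  step 1: ref 6 -> HIT, frames=[6,-,-] (faults so far: 1)
  step 2: ref 2 -> FAULT, frames=[6,2,-] (faults so far: 2)
  step 3: ref 6 -> HIT, frames=[6,2,-] (faults so far: 2)
  step 4: ref 4 -> FAULT, frames=[6,2,4] (faults so far: 3)
  step 5: ref 1 -> FAULT, evict 2, frames=[6,1,4] (faults so far: 4)
  step 6: ref 1 -> HIT, frames=[6,1,4] (faults so far: 4)
  step 7: ref 1 -> HIT, frames=[6,1,4] (faults so far: 4)
  step 8: ref 6 -> HIT, frames=[6,1,4] (faults so far: 4)
  step 9: ref 1 -> HIT, frames=[6,1,4] (faults so far: 4)
  step 10: ref 1 -> HIT, frames=[6,1,4] (faults so far: 4)
  step 11: ref 1 -> HIT, frames=[6,1,4] (faults so far: 4)
  step 12: ref 1 -> HIT, frames=[6,1,4] (faults so far: 4)
  step 13: ref 1 -> HIT, frames=[6,1,4] (faults so far: 4)
  LRU total faults: 4
--- Optimal ---
  step 0: ref 6 -> FAULT, frames=[6,-,-] (faults so far: 1)
  step 1: ref 6 -> HIT, frames=[6,-,-] (faults so far: 1)
  step 2: ref 2 -> FAULT, frames=[6,2,-] (faults so far: 2)
  step 3: ref 6 -> HIT, frames=[6,2,-] (faults so far: 2)
  step 4: ref 4 -> FAULT, frames=[6,2,4] (faults so far: 3)
  step 5: ref 1 -> FAULT, evict 2, frames=[6,1,4] (faults so far: 4)
  step 6: ref 1 -> HIT, frames=[6,1,4] (faults so far: 4)
  step 7: ref 1 -> HIT, frames=[6,1,4] (faults so far: 4)
  step 8: ref 6 -> HIT, frames=[6,1,4] (faults so far: 4)
  step 9: ref 1 -> HIT, frames=[6,1,4] (faults so far: 4)
  step 10: ref 1 -> HIT, frames=[6,1,4] (faults so far: 4)
  step 11: ref 1 -> HIT, frames=[6,1,4] (faults so far: 4)
  step 12: ref 1 -> HIT, frames=[6,1,4] (faults so far: 4)
  step 13: ref 1 -> HIT, frames=[6,1,4] (faults so far: 4)
  Optimal total faults: 4

Answer: 5 4 4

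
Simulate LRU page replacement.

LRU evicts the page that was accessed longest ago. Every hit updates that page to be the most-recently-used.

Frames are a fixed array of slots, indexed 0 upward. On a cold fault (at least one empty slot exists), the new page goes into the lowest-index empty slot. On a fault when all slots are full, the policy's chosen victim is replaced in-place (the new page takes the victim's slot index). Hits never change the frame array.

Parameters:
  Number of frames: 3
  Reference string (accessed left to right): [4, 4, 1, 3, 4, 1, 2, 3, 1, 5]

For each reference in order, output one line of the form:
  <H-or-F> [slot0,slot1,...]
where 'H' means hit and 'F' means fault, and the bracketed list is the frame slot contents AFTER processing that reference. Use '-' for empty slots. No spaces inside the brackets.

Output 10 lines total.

F [4,-,-]
H [4,-,-]
F [4,1,-]
F [4,1,3]
H [4,1,3]
H [4,1,3]
F [4,1,2]
F [3,1,2]
H [3,1,2]
F [3,1,5]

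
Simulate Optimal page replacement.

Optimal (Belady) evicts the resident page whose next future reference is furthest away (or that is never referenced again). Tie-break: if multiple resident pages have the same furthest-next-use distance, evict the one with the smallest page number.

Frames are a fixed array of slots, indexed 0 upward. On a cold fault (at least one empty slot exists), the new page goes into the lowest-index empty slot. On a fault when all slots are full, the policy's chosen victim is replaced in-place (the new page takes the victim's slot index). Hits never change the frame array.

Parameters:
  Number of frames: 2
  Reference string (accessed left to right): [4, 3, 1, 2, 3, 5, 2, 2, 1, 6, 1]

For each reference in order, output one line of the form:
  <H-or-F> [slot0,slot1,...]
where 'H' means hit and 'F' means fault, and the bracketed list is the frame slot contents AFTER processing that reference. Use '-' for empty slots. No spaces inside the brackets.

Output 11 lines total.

F [4,-]
F [4,3]
F [1,3]
F [2,3]
H [2,3]
F [2,5]
H [2,5]
H [2,5]
F [1,5]
F [1,6]
H [1,6]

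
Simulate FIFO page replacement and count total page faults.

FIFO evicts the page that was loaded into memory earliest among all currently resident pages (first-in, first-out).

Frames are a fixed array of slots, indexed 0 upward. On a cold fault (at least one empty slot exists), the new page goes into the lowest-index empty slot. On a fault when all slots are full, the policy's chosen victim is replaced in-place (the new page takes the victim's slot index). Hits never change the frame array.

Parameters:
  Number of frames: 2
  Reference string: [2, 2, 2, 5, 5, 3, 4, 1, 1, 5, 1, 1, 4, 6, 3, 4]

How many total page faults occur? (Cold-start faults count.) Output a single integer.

Answer: 10

Derivation:
Step 0: ref 2 → FAULT, frames=[2,-]
Step 1: ref 2 → HIT, frames=[2,-]
Step 2: ref 2 → HIT, frames=[2,-]
Step 3: ref 5 → FAULT, frames=[2,5]
Step 4: ref 5 → HIT, frames=[2,5]
Step 5: ref 3 → FAULT (evict 2), frames=[3,5]
Step 6: ref 4 → FAULT (evict 5), frames=[3,4]
Step 7: ref 1 → FAULT (evict 3), frames=[1,4]
Step 8: ref 1 → HIT, frames=[1,4]
Step 9: ref 5 → FAULT (evict 4), frames=[1,5]
Step 10: ref 1 → HIT, frames=[1,5]
Step 11: ref 1 → HIT, frames=[1,5]
Step 12: ref 4 → FAULT (evict 1), frames=[4,5]
Step 13: ref 6 → FAULT (evict 5), frames=[4,6]
Step 14: ref 3 → FAULT (evict 4), frames=[3,6]
Step 15: ref 4 → FAULT (evict 6), frames=[3,4]
Total faults: 10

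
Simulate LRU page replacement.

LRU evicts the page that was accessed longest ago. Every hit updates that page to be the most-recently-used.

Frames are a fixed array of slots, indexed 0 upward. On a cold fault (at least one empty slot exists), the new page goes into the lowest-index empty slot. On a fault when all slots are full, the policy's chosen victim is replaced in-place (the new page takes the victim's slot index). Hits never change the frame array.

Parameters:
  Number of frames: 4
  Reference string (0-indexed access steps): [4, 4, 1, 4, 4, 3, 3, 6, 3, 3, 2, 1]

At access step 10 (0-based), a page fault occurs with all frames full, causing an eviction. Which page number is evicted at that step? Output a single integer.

Step 0: ref 4 -> FAULT, frames=[4,-,-,-]
Step 1: ref 4 -> HIT, frames=[4,-,-,-]
Step 2: ref 1 -> FAULT, frames=[4,1,-,-]
Step 3: ref 4 -> HIT, frames=[4,1,-,-]
Step 4: ref 4 -> HIT, frames=[4,1,-,-]
Step 5: ref 3 -> FAULT, frames=[4,1,3,-]
Step 6: ref 3 -> HIT, frames=[4,1,3,-]
Step 7: ref 6 -> FAULT, frames=[4,1,3,6]
Step 8: ref 3 -> HIT, frames=[4,1,3,6]
Step 9: ref 3 -> HIT, frames=[4,1,3,6]
Step 10: ref 2 -> FAULT, evict 1, frames=[4,2,3,6]
At step 10: evicted page 1

Answer: 1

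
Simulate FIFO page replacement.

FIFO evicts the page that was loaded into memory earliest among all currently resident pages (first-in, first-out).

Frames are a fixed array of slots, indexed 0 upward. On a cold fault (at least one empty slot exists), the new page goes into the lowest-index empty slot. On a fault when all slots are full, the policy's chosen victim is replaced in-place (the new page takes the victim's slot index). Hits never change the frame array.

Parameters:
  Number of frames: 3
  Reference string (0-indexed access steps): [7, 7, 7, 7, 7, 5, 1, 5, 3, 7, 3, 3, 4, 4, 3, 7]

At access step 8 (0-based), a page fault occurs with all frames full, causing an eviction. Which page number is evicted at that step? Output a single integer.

Step 0: ref 7 -> FAULT, frames=[7,-,-]
Step 1: ref 7 -> HIT, frames=[7,-,-]
Step 2: ref 7 -> HIT, frames=[7,-,-]
Step 3: ref 7 -> HIT, frames=[7,-,-]
Step 4: ref 7 -> HIT, frames=[7,-,-]
Step 5: ref 5 -> FAULT, frames=[7,5,-]
Step 6: ref 1 -> FAULT, frames=[7,5,1]
Step 7: ref 5 -> HIT, frames=[7,5,1]
Step 8: ref 3 -> FAULT, evict 7, frames=[3,5,1]
At step 8: evicted page 7

Answer: 7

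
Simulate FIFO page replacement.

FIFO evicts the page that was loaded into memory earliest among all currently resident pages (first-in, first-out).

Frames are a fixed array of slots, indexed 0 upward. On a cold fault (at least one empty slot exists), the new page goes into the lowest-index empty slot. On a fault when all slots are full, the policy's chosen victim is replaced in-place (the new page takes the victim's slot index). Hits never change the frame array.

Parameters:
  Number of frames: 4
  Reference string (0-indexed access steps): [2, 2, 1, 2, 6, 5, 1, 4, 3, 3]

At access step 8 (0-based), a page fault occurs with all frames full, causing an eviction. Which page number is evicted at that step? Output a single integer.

Answer: 1

Derivation:
Step 0: ref 2 -> FAULT, frames=[2,-,-,-]
Step 1: ref 2 -> HIT, frames=[2,-,-,-]
Step 2: ref 1 -> FAULT, frames=[2,1,-,-]
Step 3: ref 2 -> HIT, frames=[2,1,-,-]
Step 4: ref 6 -> FAULT, frames=[2,1,6,-]
Step 5: ref 5 -> FAULT, frames=[2,1,6,5]
Step 6: ref 1 -> HIT, frames=[2,1,6,5]
Step 7: ref 4 -> FAULT, evict 2, frames=[4,1,6,5]
Step 8: ref 3 -> FAULT, evict 1, frames=[4,3,6,5]
At step 8: evicted page 1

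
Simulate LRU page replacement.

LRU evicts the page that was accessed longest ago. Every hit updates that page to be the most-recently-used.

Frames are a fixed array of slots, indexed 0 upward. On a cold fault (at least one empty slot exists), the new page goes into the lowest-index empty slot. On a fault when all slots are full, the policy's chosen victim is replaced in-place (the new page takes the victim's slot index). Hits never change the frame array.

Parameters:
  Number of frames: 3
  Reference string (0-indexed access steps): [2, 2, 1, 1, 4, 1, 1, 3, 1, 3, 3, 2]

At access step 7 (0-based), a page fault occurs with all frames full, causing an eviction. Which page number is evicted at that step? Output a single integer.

Step 0: ref 2 -> FAULT, frames=[2,-,-]
Step 1: ref 2 -> HIT, frames=[2,-,-]
Step 2: ref 1 -> FAULT, frames=[2,1,-]
Step 3: ref 1 -> HIT, frames=[2,1,-]
Step 4: ref 4 -> FAULT, frames=[2,1,4]
Step 5: ref 1 -> HIT, frames=[2,1,4]
Step 6: ref 1 -> HIT, frames=[2,1,4]
Step 7: ref 3 -> FAULT, evict 2, frames=[3,1,4]
At step 7: evicted page 2

Answer: 2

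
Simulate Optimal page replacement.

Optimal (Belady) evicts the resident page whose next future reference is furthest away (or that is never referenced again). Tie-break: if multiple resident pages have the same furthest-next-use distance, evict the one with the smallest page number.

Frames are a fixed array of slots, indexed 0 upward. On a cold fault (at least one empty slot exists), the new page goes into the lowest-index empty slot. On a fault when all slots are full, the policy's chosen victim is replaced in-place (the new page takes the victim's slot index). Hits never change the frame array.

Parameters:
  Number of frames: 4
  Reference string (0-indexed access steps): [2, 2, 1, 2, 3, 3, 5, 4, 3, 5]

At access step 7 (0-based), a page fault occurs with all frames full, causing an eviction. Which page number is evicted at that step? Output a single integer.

Answer: 1

Derivation:
Step 0: ref 2 -> FAULT, frames=[2,-,-,-]
Step 1: ref 2 -> HIT, frames=[2,-,-,-]
Step 2: ref 1 -> FAULT, frames=[2,1,-,-]
Step 3: ref 2 -> HIT, frames=[2,1,-,-]
Step 4: ref 3 -> FAULT, frames=[2,1,3,-]
Step 5: ref 3 -> HIT, frames=[2,1,3,-]
Step 6: ref 5 -> FAULT, frames=[2,1,3,5]
Step 7: ref 4 -> FAULT, evict 1, frames=[2,4,3,5]
At step 7: evicted page 1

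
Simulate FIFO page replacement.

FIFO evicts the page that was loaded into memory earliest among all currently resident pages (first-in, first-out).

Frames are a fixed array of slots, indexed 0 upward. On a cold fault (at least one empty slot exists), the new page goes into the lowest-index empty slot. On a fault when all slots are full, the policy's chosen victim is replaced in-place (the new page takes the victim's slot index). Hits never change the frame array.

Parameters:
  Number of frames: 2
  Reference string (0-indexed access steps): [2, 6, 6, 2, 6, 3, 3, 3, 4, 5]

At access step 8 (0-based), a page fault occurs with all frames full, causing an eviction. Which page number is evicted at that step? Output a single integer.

Answer: 6

Derivation:
Step 0: ref 2 -> FAULT, frames=[2,-]
Step 1: ref 6 -> FAULT, frames=[2,6]
Step 2: ref 6 -> HIT, frames=[2,6]
Step 3: ref 2 -> HIT, frames=[2,6]
Step 4: ref 6 -> HIT, frames=[2,6]
Step 5: ref 3 -> FAULT, evict 2, frames=[3,6]
Step 6: ref 3 -> HIT, frames=[3,6]
Step 7: ref 3 -> HIT, frames=[3,6]
Step 8: ref 4 -> FAULT, evict 6, frames=[3,4]
At step 8: evicted page 6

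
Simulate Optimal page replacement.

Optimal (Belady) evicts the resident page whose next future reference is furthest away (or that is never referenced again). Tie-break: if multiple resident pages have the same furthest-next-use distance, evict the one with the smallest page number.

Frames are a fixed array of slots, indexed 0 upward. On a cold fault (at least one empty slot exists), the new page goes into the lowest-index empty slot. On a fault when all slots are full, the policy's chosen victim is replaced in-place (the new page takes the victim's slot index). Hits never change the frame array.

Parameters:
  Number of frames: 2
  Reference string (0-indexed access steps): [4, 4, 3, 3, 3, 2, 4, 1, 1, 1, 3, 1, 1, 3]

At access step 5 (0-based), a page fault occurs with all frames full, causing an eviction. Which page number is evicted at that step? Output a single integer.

Answer: 3

Derivation:
Step 0: ref 4 -> FAULT, frames=[4,-]
Step 1: ref 4 -> HIT, frames=[4,-]
Step 2: ref 3 -> FAULT, frames=[4,3]
Step 3: ref 3 -> HIT, frames=[4,3]
Step 4: ref 3 -> HIT, frames=[4,3]
Step 5: ref 2 -> FAULT, evict 3, frames=[4,2]
At step 5: evicted page 3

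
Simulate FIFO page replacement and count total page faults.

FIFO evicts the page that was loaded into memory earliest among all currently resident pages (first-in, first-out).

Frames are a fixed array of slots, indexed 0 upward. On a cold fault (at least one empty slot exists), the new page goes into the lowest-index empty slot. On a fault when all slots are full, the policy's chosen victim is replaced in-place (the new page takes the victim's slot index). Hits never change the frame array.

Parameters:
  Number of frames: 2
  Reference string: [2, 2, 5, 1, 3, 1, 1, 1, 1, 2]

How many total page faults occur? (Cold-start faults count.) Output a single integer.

Step 0: ref 2 → FAULT, frames=[2,-]
Step 1: ref 2 → HIT, frames=[2,-]
Step 2: ref 5 → FAULT, frames=[2,5]
Step 3: ref 1 → FAULT (evict 2), frames=[1,5]
Step 4: ref 3 → FAULT (evict 5), frames=[1,3]
Step 5: ref 1 → HIT, frames=[1,3]
Step 6: ref 1 → HIT, frames=[1,3]
Step 7: ref 1 → HIT, frames=[1,3]
Step 8: ref 1 → HIT, frames=[1,3]
Step 9: ref 2 → FAULT (evict 1), frames=[2,3]
Total faults: 5

Answer: 5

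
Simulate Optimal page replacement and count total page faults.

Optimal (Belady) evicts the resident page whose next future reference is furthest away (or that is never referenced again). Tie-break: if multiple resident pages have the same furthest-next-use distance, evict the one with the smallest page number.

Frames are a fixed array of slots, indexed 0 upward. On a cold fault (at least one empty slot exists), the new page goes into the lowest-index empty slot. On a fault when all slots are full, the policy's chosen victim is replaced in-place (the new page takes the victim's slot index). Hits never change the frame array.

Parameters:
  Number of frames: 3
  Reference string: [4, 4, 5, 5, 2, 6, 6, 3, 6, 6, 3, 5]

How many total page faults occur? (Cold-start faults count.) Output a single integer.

Answer: 5

Derivation:
Step 0: ref 4 → FAULT, frames=[4,-,-]
Step 1: ref 4 → HIT, frames=[4,-,-]
Step 2: ref 5 → FAULT, frames=[4,5,-]
Step 3: ref 5 → HIT, frames=[4,5,-]
Step 4: ref 2 → FAULT, frames=[4,5,2]
Step 5: ref 6 → FAULT (evict 2), frames=[4,5,6]
Step 6: ref 6 → HIT, frames=[4,5,6]
Step 7: ref 3 → FAULT (evict 4), frames=[3,5,6]
Step 8: ref 6 → HIT, frames=[3,5,6]
Step 9: ref 6 → HIT, frames=[3,5,6]
Step 10: ref 3 → HIT, frames=[3,5,6]
Step 11: ref 5 → HIT, frames=[3,5,6]
Total faults: 5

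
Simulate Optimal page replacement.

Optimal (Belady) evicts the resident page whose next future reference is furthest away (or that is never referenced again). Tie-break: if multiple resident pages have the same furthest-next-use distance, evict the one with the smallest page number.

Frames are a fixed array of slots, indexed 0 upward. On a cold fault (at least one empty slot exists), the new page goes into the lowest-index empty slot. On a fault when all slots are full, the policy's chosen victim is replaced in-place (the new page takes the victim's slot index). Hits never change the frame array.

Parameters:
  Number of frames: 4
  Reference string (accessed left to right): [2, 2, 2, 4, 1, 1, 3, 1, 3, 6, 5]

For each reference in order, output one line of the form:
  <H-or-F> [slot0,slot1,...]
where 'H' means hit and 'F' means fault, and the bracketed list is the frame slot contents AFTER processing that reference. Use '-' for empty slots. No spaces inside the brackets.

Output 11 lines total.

F [2,-,-,-]
H [2,-,-,-]
H [2,-,-,-]
F [2,4,-,-]
F [2,4,1,-]
H [2,4,1,-]
F [2,4,1,3]
H [2,4,1,3]
H [2,4,1,3]
F [2,4,6,3]
F [5,4,6,3]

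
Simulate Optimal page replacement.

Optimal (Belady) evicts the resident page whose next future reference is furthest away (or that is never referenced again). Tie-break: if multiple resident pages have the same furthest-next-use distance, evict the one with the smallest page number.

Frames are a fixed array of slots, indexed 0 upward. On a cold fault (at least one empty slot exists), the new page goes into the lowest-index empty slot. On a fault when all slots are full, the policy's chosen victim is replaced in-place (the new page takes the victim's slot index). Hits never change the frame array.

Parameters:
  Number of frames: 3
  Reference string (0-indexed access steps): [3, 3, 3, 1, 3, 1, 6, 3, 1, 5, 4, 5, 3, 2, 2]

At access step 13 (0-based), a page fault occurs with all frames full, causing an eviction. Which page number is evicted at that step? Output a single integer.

Answer: 3

Derivation:
Step 0: ref 3 -> FAULT, frames=[3,-,-]
Step 1: ref 3 -> HIT, frames=[3,-,-]
Step 2: ref 3 -> HIT, frames=[3,-,-]
Step 3: ref 1 -> FAULT, frames=[3,1,-]
Step 4: ref 3 -> HIT, frames=[3,1,-]
Step 5: ref 1 -> HIT, frames=[3,1,-]
Step 6: ref 6 -> FAULT, frames=[3,1,6]
Step 7: ref 3 -> HIT, frames=[3,1,6]
Step 8: ref 1 -> HIT, frames=[3,1,6]
Step 9: ref 5 -> FAULT, evict 1, frames=[3,5,6]
Step 10: ref 4 -> FAULT, evict 6, frames=[3,5,4]
Step 11: ref 5 -> HIT, frames=[3,5,4]
Step 12: ref 3 -> HIT, frames=[3,5,4]
Step 13: ref 2 -> FAULT, evict 3, frames=[2,5,4]
At step 13: evicted page 3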